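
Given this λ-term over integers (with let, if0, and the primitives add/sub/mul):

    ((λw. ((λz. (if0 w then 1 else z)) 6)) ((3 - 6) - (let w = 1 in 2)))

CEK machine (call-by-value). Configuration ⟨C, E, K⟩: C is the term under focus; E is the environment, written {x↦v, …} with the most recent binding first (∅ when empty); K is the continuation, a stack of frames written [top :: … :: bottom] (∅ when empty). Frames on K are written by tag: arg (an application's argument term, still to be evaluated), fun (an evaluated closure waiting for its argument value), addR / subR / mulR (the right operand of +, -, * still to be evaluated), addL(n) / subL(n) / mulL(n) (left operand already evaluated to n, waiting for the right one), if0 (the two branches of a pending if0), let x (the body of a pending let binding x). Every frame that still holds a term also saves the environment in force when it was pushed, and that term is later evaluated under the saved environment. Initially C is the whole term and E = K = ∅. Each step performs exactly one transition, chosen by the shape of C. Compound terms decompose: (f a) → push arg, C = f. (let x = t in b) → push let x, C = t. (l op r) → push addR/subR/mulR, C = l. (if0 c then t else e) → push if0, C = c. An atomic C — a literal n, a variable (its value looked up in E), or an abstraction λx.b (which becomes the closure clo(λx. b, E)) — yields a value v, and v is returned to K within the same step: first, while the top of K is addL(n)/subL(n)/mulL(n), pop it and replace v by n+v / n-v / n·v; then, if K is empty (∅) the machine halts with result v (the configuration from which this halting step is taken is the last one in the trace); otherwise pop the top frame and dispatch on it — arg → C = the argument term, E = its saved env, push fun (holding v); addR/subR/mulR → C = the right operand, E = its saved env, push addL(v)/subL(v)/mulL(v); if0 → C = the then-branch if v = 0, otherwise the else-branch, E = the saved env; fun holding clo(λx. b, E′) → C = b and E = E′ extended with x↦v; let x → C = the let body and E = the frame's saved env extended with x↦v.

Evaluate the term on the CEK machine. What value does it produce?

Answer: 6

Derivation:
[0] [C=((λw. ((λz. (if0 w then 1 else z)) 6)) ((3 - 6) - (let w = 1 in 2))) | E=∅ | K=∅]
[1] [C=(λw. ((λz. (if0 w then 1 else z)) 6)) | E=∅ | K=[arg]]
[2] [C=((3 - 6) - (let w = 1 in 2)) | E=∅ | K=[fun]]
[3] [C=(3 - 6) | E=∅ | K=[subR :: fun]]
[4] [C=3 | E=∅ | K=[subR :: subR :: fun]]
[5] [C=6 | E=∅ | K=[subL(3) :: subR :: fun]]
[6] [C=(let w = 1 in 2) | E=∅ | K=[subL(-3) :: fun]]
[7] [C=1 | E=∅ | K=[let w :: subL(-3) :: fun]]
[8] [C=2 | E={w↦1} | K=[subL(-3) :: fun]]
[9] [C=((λz. (if0 w then 1 else z)) 6) | E={w↦-5} | K=∅]
[10] [C=(λz. (if0 w then 1 else z)) | E={w↦-5} | K=[arg]]
[11] [C=6 | E={w↦-5} | K=[fun]]
[12] [C=(if0 w then 1 else z) | E={z↦6, w↦-5} | K=∅]
[13] [C=w | E={z↦6, w↦-5} | K=[if0]]
[14] [C=z | E={z↦6, w↦-5} | K=∅]
→ final value 6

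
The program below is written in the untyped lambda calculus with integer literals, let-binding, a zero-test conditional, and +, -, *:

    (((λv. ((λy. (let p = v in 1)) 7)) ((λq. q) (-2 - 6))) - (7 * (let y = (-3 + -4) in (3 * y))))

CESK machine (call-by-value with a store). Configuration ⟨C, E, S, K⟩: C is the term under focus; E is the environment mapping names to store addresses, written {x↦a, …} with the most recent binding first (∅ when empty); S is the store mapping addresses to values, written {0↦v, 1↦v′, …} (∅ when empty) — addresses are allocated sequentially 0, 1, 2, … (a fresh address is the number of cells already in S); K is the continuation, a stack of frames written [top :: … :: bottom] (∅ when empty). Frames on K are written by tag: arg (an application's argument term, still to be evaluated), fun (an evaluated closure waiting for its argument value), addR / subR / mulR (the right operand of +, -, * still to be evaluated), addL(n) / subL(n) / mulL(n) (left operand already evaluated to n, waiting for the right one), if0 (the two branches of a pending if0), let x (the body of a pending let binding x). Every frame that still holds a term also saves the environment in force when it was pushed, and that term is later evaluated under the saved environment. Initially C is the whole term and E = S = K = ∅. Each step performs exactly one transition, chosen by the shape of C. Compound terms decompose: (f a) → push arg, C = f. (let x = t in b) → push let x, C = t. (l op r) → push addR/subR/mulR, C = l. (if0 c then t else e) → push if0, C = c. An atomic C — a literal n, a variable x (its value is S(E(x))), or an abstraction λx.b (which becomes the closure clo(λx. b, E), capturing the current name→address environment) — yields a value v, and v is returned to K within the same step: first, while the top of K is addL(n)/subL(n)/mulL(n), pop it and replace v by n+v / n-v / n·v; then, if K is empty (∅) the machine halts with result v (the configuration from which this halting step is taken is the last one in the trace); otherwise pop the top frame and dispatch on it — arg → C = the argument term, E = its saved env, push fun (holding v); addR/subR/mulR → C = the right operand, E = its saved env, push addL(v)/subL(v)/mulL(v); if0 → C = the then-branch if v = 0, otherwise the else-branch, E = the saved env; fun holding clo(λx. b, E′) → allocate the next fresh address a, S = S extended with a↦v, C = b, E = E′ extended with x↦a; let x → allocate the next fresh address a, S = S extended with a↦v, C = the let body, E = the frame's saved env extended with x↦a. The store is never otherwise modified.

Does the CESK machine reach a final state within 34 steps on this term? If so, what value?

Answer: 148

Derivation:
t=0: [C=(((λv. ((λy. (let p = v in 1)) 7)) ((λq. q) (-2 - 6))) - (7 * (let y = (-3 + -4) in (3 * y)))) | E=∅ | S=∅ | K=∅]
t=1: [C=((λv. ((λy. (let p = v in 1)) 7)) ((λq. q) (-2 - 6))) | E=∅ | S=∅ | K=[subR]]
t=2: [C=(λv. ((λy. (let p = v in 1)) 7)) | E=∅ | S=∅ | K=[arg :: subR]]
t=3: [C=((λq. q) (-2 - 6)) | E=∅ | S=∅ | K=[fun :: subR]]
t=4: [C=(λq. q) | E=∅ | S=∅ | K=[arg :: fun :: subR]]
t=5: [C=(-2 - 6) | E=∅ | S=∅ | K=[fun :: fun :: subR]]
t=6: [C=-2 | E=∅ | S=∅ | K=[subR :: fun :: fun :: subR]]
t=7: [C=6 | E=∅ | S=∅ | K=[subL(-2) :: fun :: fun :: subR]]
t=8: [C=q | E={q↦0} | S={0↦-8} | K=[fun :: subR]]
t=9: [C=((λy. (let p = v in 1)) 7) | E={v↦1} | S={0↦-8, 1↦-8} | K=[subR]]
t=10: [C=(λy. (let p = v in 1)) | E={v↦1} | S={0↦-8, 1↦-8} | K=[arg :: subR]]
t=11: [C=7 | E={v↦1} | S={0↦-8, 1↦-8} | K=[fun :: subR]]
t=12: [C=(let p = v in 1) | E={y↦2, v↦1} | S={0↦-8, 1↦-8, 2↦7} | K=[subR]]
t=13: [C=v | E={y↦2, v↦1} | S={0↦-8, 1↦-8, 2↦7} | K=[let p :: subR]]
t=14: [C=1 | E={p↦3, y↦2, v↦1} | S={0↦-8, 1↦-8, 2↦7, 3↦-8} | K=[subR]]
t=15: [C=(7 * (let y = (-3 + -4) in (3 * y))) | E=∅ | S={0↦-8, 1↦-8, 2↦7, 3↦-8} | K=[subL(1)]]
t=16: [C=7 | E=∅ | S={0↦-8, 1↦-8, 2↦7, 3↦-8} | K=[mulR :: subL(1)]]
t=17: [C=(let y = (-3 + -4) in (3 * y)) | E=∅ | S={0↦-8, 1↦-8, 2↦7, 3↦-8} | K=[mulL(7) :: subL(1)]]
t=18: [C=(-3 + -4) | E=∅ | S={0↦-8, 1↦-8, 2↦7, 3↦-8} | K=[let y :: mulL(7) :: subL(1)]]
t=19: [C=-3 | E=∅ | S={0↦-8, 1↦-8, 2↦7, 3↦-8} | K=[addR :: let y :: mulL(7) :: subL(1)]]
t=20: [C=-4 | E=∅ | S={0↦-8, 1↦-8, 2↦7, 3↦-8} | K=[addL(-3) :: let y :: mulL(7) :: subL(1)]]
t=21: [C=(3 * y) | E={y↦4} | S={0↦-8, 1↦-8, 2↦7, 3↦-8, 4↦-7} | K=[mulL(7) :: subL(1)]]
t=22: [C=3 | E={y↦4} | S={0↦-8, 1↦-8, 2↦7, 3↦-8, 4↦-7} | K=[mulR :: mulL(7) :: subL(1)]]
t=23: [C=y | E={y↦4} | S={0↦-8, 1↦-8, 2↦7, 3↦-8, 4↦-7} | K=[mulL(3) :: mulL(7) :: subL(1)]]
→ final value 148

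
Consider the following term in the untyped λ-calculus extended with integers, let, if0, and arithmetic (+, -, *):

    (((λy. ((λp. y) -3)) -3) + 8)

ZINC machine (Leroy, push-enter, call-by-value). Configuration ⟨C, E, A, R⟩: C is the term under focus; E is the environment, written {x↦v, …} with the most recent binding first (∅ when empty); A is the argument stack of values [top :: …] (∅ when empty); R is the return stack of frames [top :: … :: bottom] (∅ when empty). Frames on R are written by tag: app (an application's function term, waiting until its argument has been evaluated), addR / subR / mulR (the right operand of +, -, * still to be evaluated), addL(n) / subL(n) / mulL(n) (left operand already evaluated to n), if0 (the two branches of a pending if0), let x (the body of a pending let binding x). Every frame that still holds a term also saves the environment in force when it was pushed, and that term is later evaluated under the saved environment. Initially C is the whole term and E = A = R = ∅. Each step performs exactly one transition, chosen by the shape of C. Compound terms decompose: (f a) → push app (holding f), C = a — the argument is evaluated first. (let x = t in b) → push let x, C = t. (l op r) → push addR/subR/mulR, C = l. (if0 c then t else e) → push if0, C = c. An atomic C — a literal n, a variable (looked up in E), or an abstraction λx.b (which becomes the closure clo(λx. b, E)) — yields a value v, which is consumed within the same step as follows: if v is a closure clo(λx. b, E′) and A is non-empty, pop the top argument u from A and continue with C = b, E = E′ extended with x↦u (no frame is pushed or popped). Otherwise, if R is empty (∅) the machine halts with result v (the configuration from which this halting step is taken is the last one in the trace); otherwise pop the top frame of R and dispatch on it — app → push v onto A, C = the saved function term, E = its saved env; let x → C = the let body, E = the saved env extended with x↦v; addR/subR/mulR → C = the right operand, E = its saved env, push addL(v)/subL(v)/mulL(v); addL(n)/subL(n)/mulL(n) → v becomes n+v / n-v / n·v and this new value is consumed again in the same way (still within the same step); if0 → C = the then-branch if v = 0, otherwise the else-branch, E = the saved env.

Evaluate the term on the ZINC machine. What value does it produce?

Answer: 5

Machine steps:
t=0: <C=(((λy. ((λp. y) -3)) -3) + 8), E=∅, A=∅, R=∅>
t=1: <C=((λy. ((λp. y) -3)) -3), E=∅, A=∅, R=[addR]>
t=2: <C=-3, E=∅, A=∅, R=[app :: addR]>
t=3: <C=(λy. ((λp. y) -3)), E=∅, A=[-3], R=[addR]>
t=4: <C=((λp. y) -3), E={y↦-3}, A=∅, R=[addR]>
t=5: <C=-3, E={y↦-3}, A=∅, R=[app :: addR]>
t=6: <C=(λp. y), E={y↦-3}, A=[-3], R=[addR]>
t=7: <C=y, E={p↦-3, y↦-3}, A=∅, R=[addR]>
t=8: <C=8, E=∅, A=∅, R=[addL(-3)]>
→ final value 5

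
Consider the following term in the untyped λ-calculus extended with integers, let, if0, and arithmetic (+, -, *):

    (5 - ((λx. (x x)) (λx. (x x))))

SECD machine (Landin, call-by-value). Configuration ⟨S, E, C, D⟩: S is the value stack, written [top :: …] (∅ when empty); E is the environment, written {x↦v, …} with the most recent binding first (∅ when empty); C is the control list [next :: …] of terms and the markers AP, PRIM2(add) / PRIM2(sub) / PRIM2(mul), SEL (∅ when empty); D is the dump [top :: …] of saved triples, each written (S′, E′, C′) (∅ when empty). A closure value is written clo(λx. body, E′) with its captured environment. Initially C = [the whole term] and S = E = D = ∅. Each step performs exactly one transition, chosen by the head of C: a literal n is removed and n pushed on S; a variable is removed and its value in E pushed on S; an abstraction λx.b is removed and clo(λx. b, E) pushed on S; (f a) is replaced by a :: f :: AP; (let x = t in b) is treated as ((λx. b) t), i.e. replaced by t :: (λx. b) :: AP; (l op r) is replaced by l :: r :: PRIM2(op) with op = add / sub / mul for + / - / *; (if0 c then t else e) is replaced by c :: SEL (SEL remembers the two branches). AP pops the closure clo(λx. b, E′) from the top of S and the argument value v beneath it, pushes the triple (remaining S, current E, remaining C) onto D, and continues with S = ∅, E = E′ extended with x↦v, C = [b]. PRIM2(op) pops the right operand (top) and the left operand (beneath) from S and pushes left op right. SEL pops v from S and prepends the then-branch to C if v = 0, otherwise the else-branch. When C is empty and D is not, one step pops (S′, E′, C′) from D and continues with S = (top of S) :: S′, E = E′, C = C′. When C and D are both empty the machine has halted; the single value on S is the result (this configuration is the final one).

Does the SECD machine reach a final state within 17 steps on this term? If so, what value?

step 0: ⟨S=∅; E=∅; C=[(5 - ((λx. (x x)) (λx. (x x))))]; D=∅⟩
step 1: ⟨S=∅; E=∅; C=[5 :: ((λx. (x x)) (λx. (x x))) :: PRIM2(sub)]; D=∅⟩
step 2: ⟨S=[5]; E=∅; C=[((λx. (x x)) (λx. (x x))) :: PRIM2(sub)]; D=∅⟩
step 3: ⟨S=[5]; E=∅; C=[(λx. (x x)) :: (λx. (x x)) :: AP :: PRIM2(sub)]; D=∅⟩
step 4: ⟨S=[clo(λx. (x x), ∅) :: 5]; E=∅; C=[(λx. (x x)) :: AP :: PRIM2(sub)]; D=∅⟩
step 5: ⟨S=[clo(λx. (x x), ∅) :: clo(λx. (x x), ∅) :: 5]; E=∅; C=[AP :: PRIM2(sub)]; D=∅⟩
step 6: ⟨S=∅; E={x↦clo(λx. (x x), ∅)}; C=[(x x)]; D=[([5], ∅, [PRIM2(sub)])]⟩
step 7: ⟨S=∅; E={x↦clo(λx. (x x), ∅)}; C=[x :: x :: AP]; D=[([5], ∅, [PRIM2(sub)])]⟩
step 8: ⟨S=[clo(λx. (x x), ∅)]; E={x↦clo(λx. (x x), ∅)}; C=[x :: AP]; D=[([5], ∅, [PRIM2(sub)])]⟩
step 9: ⟨S=[clo(λx. (x x), ∅) :: clo(λx. (x x), ∅)]; E={x↦clo(λx. (x x), ∅)}; C=[AP]; D=[([5], ∅, [PRIM2(sub)])]⟩
step 10: ⟨S=∅; E={x↦clo(λx. (x x), ∅)}; C=[(x x)]; D=[(∅, {x↦clo(λx. (x x), ∅)}, ∅) :: ([5], ∅, [PRIM2(sub)])]⟩
step 11: ⟨S=∅; E={x↦clo(λx. (x x), ∅)}; C=[x :: x :: AP]; D=[(∅, {x↦clo(λx. (x x), ∅)}, ∅) :: ([5], ∅, [PRIM2(sub)])]⟩
step 12: ⟨S=[clo(λx. (x x), ∅)]; E={x↦clo(λx. (x x), ∅)}; C=[x :: AP]; D=[(∅, {x↦clo(λx. (x x), ∅)}, ∅) :: ([5], ∅, [PRIM2(sub)])]⟩
step 13: ⟨S=[clo(λx. (x x), ∅) :: clo(λx. (x x), ∅)]; E={x↦clo(λx. (x x), ∅)}; C=[AP]; D=[(∅, {x↦clo(λx. (x x), ∅)}, ∅) :: ([5], ∅, [PRIM2(sub)])]⟩
step 14: ⟨S=∅; E={x↦clo(λx. (x x), ∅)}; C=[(x x)]; D=[(∅, {x↦clo(λx. (x x), ∅)}, ∅) :: (∅, {x↦clo(λx. (x x), ∅)}, ∅) :: ([5], ∅, [PRIM2(sub)])]⟩
step 15: ⟨S=∅; E={x↦clo(λx. (x x), ∅)}; C=[x :: x :: AP]; D=[(∅, {x↦clo(λx. (x x), ∅)}, ∅) :: (∅, {x↦clo(λx. (x x), ∅)}, ∅) :: ([5], ∅, [PRIM2(sub)])]⟩
step 16: ⟨S=[clo(λx. (x x), ∅)]; E={x↦clo(λx. (x x), ∅)}; C=[x :: AP]; D=[(∅, {x↦clo(λx. (x x), ∅)}, ∅) :: (∅, {x↦clo(λx. (x x), ∅)}, ∅) :: ([5], ∅, [PRIM2(sub)])]⟩
step 17: ⟨S=[clo(λx. (x x), ∅) :: clo(λx. (x x), ∅)]; E={x↦clo(λx. (x x), ∅)}; C=[AP]; D=[(∅, {x↦clo(λx. (x x), ∅)}, ∅) :: (∅, {x↦clo(λx. (x x), ∅)}, ∅) :: ([5], ∅, [PRIM2(sub)])]⟩
→ 17 transitions taken and the configuration is still not final: no result within 17 steps

Answer: DIVERGES (no final state within 17 steps)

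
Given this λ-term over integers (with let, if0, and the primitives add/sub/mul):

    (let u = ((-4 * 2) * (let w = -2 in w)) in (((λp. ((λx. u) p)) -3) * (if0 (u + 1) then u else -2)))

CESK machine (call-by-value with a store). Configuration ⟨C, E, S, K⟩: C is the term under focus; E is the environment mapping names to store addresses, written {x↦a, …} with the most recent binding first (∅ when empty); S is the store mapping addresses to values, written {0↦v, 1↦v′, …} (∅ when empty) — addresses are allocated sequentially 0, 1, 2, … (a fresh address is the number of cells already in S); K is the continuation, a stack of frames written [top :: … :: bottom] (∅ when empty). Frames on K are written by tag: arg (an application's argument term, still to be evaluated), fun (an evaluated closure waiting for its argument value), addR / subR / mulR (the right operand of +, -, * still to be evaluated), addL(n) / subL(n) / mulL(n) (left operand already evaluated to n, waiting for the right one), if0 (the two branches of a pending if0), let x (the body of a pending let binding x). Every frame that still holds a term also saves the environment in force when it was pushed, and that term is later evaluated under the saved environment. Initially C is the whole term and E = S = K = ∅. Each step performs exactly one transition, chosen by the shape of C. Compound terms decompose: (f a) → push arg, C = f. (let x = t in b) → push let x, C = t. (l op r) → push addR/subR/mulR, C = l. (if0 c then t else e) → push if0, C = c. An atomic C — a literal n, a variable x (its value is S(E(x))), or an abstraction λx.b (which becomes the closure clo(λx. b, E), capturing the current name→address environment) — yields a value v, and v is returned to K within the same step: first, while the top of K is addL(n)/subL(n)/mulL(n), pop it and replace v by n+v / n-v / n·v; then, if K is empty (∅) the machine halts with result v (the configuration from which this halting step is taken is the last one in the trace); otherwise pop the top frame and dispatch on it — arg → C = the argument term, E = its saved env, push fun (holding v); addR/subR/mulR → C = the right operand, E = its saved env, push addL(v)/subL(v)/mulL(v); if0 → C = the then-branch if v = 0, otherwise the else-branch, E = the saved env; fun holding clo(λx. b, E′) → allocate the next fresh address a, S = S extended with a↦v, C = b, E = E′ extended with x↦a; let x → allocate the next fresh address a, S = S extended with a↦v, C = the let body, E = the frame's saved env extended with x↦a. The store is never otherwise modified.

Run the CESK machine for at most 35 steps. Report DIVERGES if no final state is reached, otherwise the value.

Answer: -32

Machine steps:
t=0: <C=(let u = ((-4 * 2) * (let w = -2 in w)) in (((λp. ((λx. u) p)) -3) * (if0 (u + 1) then u else -2))), E=∅, S=∅, K=∅>
t=1: <C=((-4 * 2) * (let w = -2 in w)), E=∅, S=∅, K=[let u]>
t=2: <C=(-4 * 2), E=∅, S=∅, K=[mulR :: let u]>
t=3: <C=-4, E=∅, S=∅, K=[mulR :: mulR :: let u]>
t=4: <C=2, E=∅, S=∅, K=[mulL(-4) :: mulR :: let u]>
t=5: <C=(let w = -2 in w), E=∅, S=∅, K=[mulL(-8) :: let u]>
t=6: <C=-2, E=∅, S=∅, K=[let w :: mulL(-8) :: let u]>
t=7: <C=w, E={w↦0}, S={0↦-2}, K=[mulL(-8) :: let u]>
t=8: <C=(((λp. ((λx. u) p)) -3) * (if0 (u + 1) then u else -2)), E={u↦1}, S={0↦-2, 1↦16}, K=∅>
t=9: <C=((λp. ((λx. u) p)) -3), E={u↦1}, S={0↦-2, 1↦16}, K=[mulR]>
t=10: <C=(λp. ((λx. u) p)), E={u↦1}, S={0↦-2, 1↦16}, K=[arg :: mulR]>
t=11: <C=-3, E={u↦1}, S={0↦-2, 1↦16}, K=[fun :: mulR]>
t=12: <C=((λx. u) p), E={p↦2, u↦1}, S={0↦-2, 1↦16, 2↦-3}, K=[mulR]>
t=13: <C=(λx. u), E={p↦2, u↦1}, S={0↦-2, 1↦16, 2↦-3}, K=[arg :: mulR]>
t=14: <C=p, E={p↦2, u↦1}, S={0↦-2, 1↦16, 2↦-3}, K=[fun :: mulR]>
t=15: <C=u, E={x↦3, p↦2, u↦1}, S={0↦-2, 1↦16, 2↦-3, 3↦-3}, K=[mulR]>
t=16: <C=(if0 (u + 1) then u else -2), E={u↦1}, S={0↦-2, 1↦16, 2↦-3, 3↦-3}, K=[mulL(16)]>
t=17: <C=(u + 1), E={u↦1}, S={0↦-2, 1↦16, 2↦-3, 3↦-3}, K=[if0 :: mulL(16)]>
t=18: <C=u, E={u↦1}, S={0↦-2, 1↦16, 2↦-3, 3↦-3}, K=[addR :: if0 :: mulL(16)]>
t=19: <C=1, E={u↦1}, S={0↦-2, 1↦16, 2↦-3, 3↦-3}, K=[addL(16) :: if0 :: mulL(16)]>
t=20: <C=-2, E={u↦1}, S={0↦-2, 1↦16, 2↦-3, 3↦-3}, K=[mulL(16)]>
→ final value -32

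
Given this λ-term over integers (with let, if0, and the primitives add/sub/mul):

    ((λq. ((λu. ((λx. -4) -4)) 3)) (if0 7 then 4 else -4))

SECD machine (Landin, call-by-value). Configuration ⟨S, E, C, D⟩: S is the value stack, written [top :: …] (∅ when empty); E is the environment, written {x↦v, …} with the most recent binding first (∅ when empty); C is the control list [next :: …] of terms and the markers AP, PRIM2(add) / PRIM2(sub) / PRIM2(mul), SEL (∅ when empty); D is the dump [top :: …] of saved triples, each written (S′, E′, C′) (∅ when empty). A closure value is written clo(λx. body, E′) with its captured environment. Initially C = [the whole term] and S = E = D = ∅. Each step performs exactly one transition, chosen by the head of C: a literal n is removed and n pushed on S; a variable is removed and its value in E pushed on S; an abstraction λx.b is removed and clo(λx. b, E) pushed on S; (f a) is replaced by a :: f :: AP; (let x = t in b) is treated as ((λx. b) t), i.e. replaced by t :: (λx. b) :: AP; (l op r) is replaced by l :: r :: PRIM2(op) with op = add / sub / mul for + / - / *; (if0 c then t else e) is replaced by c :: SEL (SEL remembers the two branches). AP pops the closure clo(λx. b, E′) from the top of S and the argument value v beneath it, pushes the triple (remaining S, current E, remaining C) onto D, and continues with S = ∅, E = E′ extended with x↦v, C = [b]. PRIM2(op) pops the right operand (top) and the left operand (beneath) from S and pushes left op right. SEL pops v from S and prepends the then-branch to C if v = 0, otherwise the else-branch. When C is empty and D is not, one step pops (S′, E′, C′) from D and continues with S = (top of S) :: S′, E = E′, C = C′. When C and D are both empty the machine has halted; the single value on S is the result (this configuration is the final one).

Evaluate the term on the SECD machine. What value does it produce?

0. ⟨S=∅; E=∅; C=[((λq. ((λu. ((λx. -4) -4)) 3)) (if0 7 then 4 else -4))]; D=∅⟩
1. ⟨S=∅; E=∅; C=[(if0 7 then 4 else -4) :: (λq. ((λu. ((λx. -4) -4)) 3)) :: AP]; D=∅⟩
2. ⟨S=∅; E=∅; C=[7 :: SEL :: (λq. ((λu. ((λx. -4) -4)) 3)) :: AP]; D=∅⟩
3. ⟨S=[7]; E=∅; C=[SEL :: (λq. ((λu. ((λx. -4) -4)) 3)) :: AP]; D=∅⟩
4. ⟨S=∅; E=∅; C=[-4 :: (λq. ((λu. ((λx. -4) -4)) 3)) :: AP]; D=∅⟩
5. ⟨S=[-4]; E=∅; C=[(λq. ((λu. ((λx. -4) -4)) 3)) :: AP]; D=∅⟩
6. ⟨S=[clo(λq. ((λu. ((λx. -4) -4)) 3), ∅) :: -4]; E=∅; C=[AP]; D=∅⟩
7. ⟨S=∅; E={q↦-4}; C=[((λu. ((λx. -4) -4)) 3)]; D=[(∅, ∅, ∅)]⟩
8. ⟨S=∅; E={q↦-4}; C=[3 :: (λu. ((λx. -4) -4)) :: AP]; D=[(∅, ∅, ∅)]⟩
9. ⟨S=[3]; E={q↦-4}; C=[(λu. ((λx. -4) -4)) :: AP]; D=[(∅, ∅, ∅)]⟩
10. ⟨S=[clo(λu. ((λx. -4) -4), {q↦-4}) :: 3]; E={q↦-4}; C=[AP]; D=[(∅, ∅, ∅)]⟩
11. ⟨S=∅; E={u↦3, q↦-4}; C=[((λx. -4) -4)]; D=[(∅, {q↦-4}, ∅) :: (∅, ∅, ∅)]⟩
12. ⟨S=∅; E={u↦3, q↦-4}; C=[-4 :: (λx. -4) :: AP]; D=[(∅, {q↦-4}, ∅) :: (∅, ∅, ∅)]⟩
13. ⟨S=[-4]; E={u↦3, q↦-4}; C=[(λx. -4) :: AP]; D=[(∅, {q↦-4}, ∅) :: (∅, ∅, ∅)]⟩
14. ⟨S=[clo(λx. -4, {u↦3, q↦-4}) :: -4]; E={u↦3, q↦-4}; C=[AP]; D=[(∅, {q↦-4}, ∅) :: (∅, ∅, ∅)]⟩
15. ⟨S=∅; E={x↦-4, u↦3, q↦-4}; C=[-4]; D=[(∅, {u↦3, q↦-4}, ∅) :: (∅, {q↦-4}, ∅) :: (∅, ∅, ∅)]⟩
16. ⟨S=[-4]; E={x↦-4, u↦3, q↦-4}; C=∅; D=[(∅, {u↦3, q↦-4}, ∅) :: (∅, {q↦-4}, ∅) :: (∅, ∅, ∅)]⟩
17. ⟨S=[-4]; E={u↦3, q↦-4}; C=∅; D=[(∅, {q↦-4}, ∅) :: (∅, ∅, ∅)]⟩
18. ⟨S=[-4]; E={q↦-4}; C=∅; D=[(∅, ∅, ∅)]⟩
19. ⟨S=[-4]; E=∅; C=∅; D=∅⟩
→ final value -4

Answer: -4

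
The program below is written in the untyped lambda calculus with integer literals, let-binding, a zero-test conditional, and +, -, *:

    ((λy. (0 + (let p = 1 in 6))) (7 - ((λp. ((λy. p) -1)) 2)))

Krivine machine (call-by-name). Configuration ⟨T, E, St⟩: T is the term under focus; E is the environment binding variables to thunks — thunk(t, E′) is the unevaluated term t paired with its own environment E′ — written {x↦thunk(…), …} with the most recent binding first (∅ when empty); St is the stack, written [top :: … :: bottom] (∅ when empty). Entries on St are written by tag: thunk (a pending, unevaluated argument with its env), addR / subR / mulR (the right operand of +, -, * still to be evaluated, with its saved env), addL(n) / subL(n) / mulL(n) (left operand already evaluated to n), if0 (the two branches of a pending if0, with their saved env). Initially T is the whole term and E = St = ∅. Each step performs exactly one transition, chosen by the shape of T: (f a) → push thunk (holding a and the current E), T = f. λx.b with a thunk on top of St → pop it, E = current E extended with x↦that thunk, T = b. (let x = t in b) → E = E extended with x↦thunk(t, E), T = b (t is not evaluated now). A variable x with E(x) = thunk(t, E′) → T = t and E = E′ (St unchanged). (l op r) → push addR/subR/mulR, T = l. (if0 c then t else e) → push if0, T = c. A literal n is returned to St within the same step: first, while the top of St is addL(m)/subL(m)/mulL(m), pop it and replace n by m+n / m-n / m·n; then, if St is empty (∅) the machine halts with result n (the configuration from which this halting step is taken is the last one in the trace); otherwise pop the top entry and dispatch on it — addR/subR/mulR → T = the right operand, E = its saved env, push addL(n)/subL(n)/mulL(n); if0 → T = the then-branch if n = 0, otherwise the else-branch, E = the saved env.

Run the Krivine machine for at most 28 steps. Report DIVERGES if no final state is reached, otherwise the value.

t=0: [T=((λy. (0 + (let p = 1 in 6))) (7 - ((λp. ((λy. p) -1)) 2))) | E=∅ | St=∅]
t=1: [T=(λy. (0 + (let p = 1 in 6))) | E=∅ | St=[thunk]]
t=2: [T=(0 + (let p = 1 in 6)) | E={y↦thunk((7 - ((λp. ((λy. p) -1)) 2)), ∅)} | St=∅]
t=3: [T=0 | E={y↦thunk((7 - ((λp. ((λy. p) -1)) 2)), ∅)} | St=[addR]]
t=4: [T=(let p = 1 in 6) | E={y↦thunk((7 - ((λp. ((λy. p) -1)) 2)), ∅)} | St=[addL(0)]]
t=5: [T=6 | E={p↦thunk(1, {y↦thunk((7 - ((λp. ((λy. p) -1)) 2)), ∅)}), y↦thunk((7 - ((λp. ((λy. p) -1)) 2)), ∅)} | St=[addL(0)]]
→ final value 6

Answer: 6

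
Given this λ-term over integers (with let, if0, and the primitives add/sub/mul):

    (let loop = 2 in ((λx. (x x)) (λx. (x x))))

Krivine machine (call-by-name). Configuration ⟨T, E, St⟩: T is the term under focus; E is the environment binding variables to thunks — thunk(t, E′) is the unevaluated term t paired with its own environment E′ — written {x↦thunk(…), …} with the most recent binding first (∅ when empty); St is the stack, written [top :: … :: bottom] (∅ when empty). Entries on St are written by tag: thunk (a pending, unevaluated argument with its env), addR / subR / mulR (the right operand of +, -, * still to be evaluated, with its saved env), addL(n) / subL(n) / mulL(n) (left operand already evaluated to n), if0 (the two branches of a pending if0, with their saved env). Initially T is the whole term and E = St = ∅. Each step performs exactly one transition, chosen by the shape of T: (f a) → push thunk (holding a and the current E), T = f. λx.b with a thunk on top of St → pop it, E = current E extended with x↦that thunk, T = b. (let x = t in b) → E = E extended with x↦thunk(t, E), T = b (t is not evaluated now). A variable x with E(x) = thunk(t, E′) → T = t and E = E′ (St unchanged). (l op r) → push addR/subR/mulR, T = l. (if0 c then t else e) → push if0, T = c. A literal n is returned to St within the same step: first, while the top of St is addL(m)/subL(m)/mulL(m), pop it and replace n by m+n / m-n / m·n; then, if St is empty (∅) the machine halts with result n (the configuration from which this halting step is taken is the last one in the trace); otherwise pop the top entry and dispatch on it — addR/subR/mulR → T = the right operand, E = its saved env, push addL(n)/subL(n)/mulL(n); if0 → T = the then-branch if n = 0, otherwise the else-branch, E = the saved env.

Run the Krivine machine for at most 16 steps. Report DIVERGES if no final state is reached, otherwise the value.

Answer: DIVERGES (no final state within 16 steps)

Derivation:
t=0: ⟨T=(let loop = 2 in ((λx. (x x)) (λx. (x x)))); E=∅; St=∅⟩
t=1: ⟨T=((λx. (x x)) (λx. (x x))); E={loop↦thunk(2, ∅)}; St=∅⟩
t=2: ⟨T=(λx. (x x)); E={loop↦thunk(2, ∅)}; St=[thunk]⟩
t=3: ⟨T=(x x); E={x↦thunk((λx. (x x)), {loop↦thunk(2, ∅)}), loop↦thunk(2, ∅)}; St=∅⟩
t=4: ⟨T=x; E={x↦thunk((λx. (x x)), {loop↦thunk(2, ∅)}), loop↦thunk(2, ∅)}; St=[thunk]⟩
t=5: ⟨T=(λx. (x x)); E={loop↦thunk(2, ∅)}; St=[thunk]⟩
t=6: ⟨T=(x x); E={x↦thunk(x, {x↦thunk((λx. (x x)), {loop↦thunk(2, ∅)}), loop↦thunk(2, ∅)}), loop↦thunk(2, ∅)}; St=∅⟩
t=7: ⟨T=x; E={x↦thunk(x, {x↦thunk((λx. (x x)), {loop↦thunk(2, ∅)}), loop↦thunk(2, ∅)}), loop↦thunk(2, ∅)}; St=[thunk]⟩
t=8: ⟨T=x; E={x↦thunk((λx. (x x)), {loop↦thunk(2, ∅)}), loop↦thunk(2, ∅)}; St=[thunk]⟩
t=9: ⟨T=(λx. (x x)); E={loop↦thunk(2, ∅)}; St=[thunk]⟩
t=10: ⟨T=(x x); E={x↦thunk(x, {x↦thunk(x, {x↦thunk((λx. (x x)), {loop↦thunk(2, ∅)}), loop↦thunk(2, ∅)}), loop↦thunk(2, ∅)}), loop↦thunk(2, ∅)}; St=∅⟩
t=11: ⟨T=x; E={x↦thunk(x, {x↦thunk(x, {x↦thunk((λx. (x x)), {loop↦thunk(2, ∅)}), loop↦thunk(2, ∅)}), loop↦thunk(2, ∅)}), loop↦thunk(2, ∅)}; St=[thunk]⟩
t=12: ⟨T=x; E={x↦thunk(x, {x↦thunk((λx. (x x)), {loop↦thunk(2, ∅)}), loop↦thunk(2, ∅)}), loop↦thunk(2, ∅)}; St=[thunk]⟩
t=13: ⟨T=x; E={x↦thunk((λx. (x x)), {loop↦thunk(2, ∅)}), loop↦thunk(2, ∅)}; St=[thunk]⟩
t=14: ⟨T=(λx. (x x)); E={loop↦thunk(2, ∅)}; St=[thunk]⟩
t=15: ⟨T=(x x); E={x↦thunk(x, {x↦thunk(x, {x↦thunk(x, {x↦thunk((λx. (x x)), {loop↦thunk(2, ∅)}), loop↦thunk(2, ∅)}), loop↦thunk(2, ∅)}), loop↦thunk(2, ∅)}), loop↦thunk(2, ∅)}; St=∅⟩
t=16: ⟨T=x; E={x↦thunk(x, {x↦thunk(x, {x↦thunk(x, {x↦thunk((λx. (x x)), {loop↦thunk(2, ∅)}), loop↦thunk(2, ∅)}), loop↦thunk(2, ∅)}), loop↦thunk(2, ∅)}), loop↦thunk(2, ∅)}; St=[thunk]⟩
→ 16 transitions taken and the configuration is still not final: no result within 16 steps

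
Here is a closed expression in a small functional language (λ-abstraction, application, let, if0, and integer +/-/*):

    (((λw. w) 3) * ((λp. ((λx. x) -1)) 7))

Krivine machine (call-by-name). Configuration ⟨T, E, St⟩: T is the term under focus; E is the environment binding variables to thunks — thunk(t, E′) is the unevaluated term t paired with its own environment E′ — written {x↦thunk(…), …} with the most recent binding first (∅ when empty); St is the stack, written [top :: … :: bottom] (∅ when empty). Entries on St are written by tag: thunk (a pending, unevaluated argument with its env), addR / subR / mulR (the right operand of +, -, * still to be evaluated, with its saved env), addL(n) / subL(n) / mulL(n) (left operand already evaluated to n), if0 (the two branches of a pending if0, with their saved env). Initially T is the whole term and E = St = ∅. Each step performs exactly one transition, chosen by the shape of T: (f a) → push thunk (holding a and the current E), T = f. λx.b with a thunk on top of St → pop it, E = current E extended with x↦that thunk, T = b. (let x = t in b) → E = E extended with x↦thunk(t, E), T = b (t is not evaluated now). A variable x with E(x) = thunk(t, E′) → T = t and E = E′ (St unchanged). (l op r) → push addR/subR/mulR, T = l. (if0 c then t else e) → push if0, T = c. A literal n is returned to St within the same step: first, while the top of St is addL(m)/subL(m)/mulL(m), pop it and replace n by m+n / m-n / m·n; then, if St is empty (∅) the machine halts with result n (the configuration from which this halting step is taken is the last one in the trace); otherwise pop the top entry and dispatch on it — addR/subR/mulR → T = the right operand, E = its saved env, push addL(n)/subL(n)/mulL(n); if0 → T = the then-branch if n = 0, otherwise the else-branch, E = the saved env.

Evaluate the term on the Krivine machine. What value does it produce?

Answer: -3

Machine steps:
0. [T=(((λw. w) 3) * ((λp. ((λx. x) -1)) 7)) | E=∅ | St=∅]
1. [T=((λw. w) 3) | E=∅ | St=[mulR]]
2. [T=(λw. w) | E=∅ | St=[thunk :: mulR]]
3. [T=w | E={w↦thunk(3, ∅)} | St=[mulR]]
4. [T=3 | E=∅ | St=[mulR]]
5. [T=((λp. ((λx. x) -1)) 7) | E=∅ | St=[mulL(3)]]
6. [T=(λp. ((λx. x) -1)) | E=∅ | St=[thunk :: mulL(3)]]
7. [T=((λx. x) -1) | E={p↦thunk(7, ∅)} | St=[mulL(3)]]
8. [T=(λx. x) | E={p↦thunk(7, ∅)} | St=[thunk :: mulL(3)]]
9. [T=x | E={x↦thunk(-1, {p↦thunk(7, ∅)}), p↦thunk(7, ∅)} | St=[mulL(3)]]
10. [T=-1 | E={p↦thunk(7, ∅)} | St=[mulL(3)]]
→ final value -3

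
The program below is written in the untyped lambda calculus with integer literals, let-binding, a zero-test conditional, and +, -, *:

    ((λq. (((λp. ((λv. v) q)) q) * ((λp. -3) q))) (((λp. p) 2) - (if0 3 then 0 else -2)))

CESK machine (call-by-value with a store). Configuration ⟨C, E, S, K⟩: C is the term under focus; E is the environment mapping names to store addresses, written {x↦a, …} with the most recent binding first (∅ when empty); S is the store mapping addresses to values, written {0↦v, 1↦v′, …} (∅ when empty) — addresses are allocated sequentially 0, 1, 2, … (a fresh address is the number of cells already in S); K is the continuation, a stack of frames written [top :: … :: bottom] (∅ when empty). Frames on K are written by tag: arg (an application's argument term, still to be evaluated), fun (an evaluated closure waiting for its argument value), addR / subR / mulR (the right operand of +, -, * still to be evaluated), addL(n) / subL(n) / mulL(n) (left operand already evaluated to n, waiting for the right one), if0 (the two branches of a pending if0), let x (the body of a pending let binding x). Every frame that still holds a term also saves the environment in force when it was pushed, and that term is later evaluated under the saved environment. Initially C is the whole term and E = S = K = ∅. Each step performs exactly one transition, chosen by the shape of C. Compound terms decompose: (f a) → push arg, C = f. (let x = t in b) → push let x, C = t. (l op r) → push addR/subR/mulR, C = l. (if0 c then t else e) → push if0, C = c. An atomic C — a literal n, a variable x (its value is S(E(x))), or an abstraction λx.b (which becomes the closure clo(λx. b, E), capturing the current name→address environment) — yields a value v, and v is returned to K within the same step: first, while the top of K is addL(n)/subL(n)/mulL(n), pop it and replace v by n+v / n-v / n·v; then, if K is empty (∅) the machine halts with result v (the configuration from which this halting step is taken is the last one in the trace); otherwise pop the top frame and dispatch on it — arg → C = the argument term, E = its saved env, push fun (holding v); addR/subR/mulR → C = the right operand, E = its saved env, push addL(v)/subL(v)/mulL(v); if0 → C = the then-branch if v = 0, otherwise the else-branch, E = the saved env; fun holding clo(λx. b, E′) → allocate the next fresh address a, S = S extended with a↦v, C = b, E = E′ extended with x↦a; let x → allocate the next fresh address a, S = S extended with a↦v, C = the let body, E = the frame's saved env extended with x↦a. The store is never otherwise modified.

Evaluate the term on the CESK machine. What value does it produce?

Answer: -12

Execution trace:
step 0: ⟨C=((λq. (((λp. ((λv. v) q)) q) * ((λp. -3) q))) (((λp. p) 2) - (if0 3 then 0 else -2))); E=∅; S=∅; K=∅⟩
step 1: ⟨C=(λq. (((λp. ((λv. v) q)) q) * ((λp. -3) q))); E=∅; S=∅; K=[arg]⟩
step 2: ⟨C=(((λp. p) 2) - (if0 3 then 0 else -2)); E=∅; S=∅; K=[fun]⟩
step 3: ⟨C=((λp. p) 2); E=∅; S=∅; K=[subR :: fun]⟩
step 4: ⟨C=(λp. p); E=∅; S=∅; K=[arg :: subR :: fun]⟩
step 5: ⟨C=2; E=∅; S=∅; K=[fun :: subR :: fun]⟩
step 6: ⟨C=p; E={p↦0}; S={0↦2}; K=[subR :: fun]⟩
step 7: ⟨C=(if0 3 then 0 else -2); E=∅; S={0↦2}; K=[subL(2) :: fun]⟩
step 8: ⟨C=3; E=∅; S={0↦2}; K=[if0 :: subL(2) :: fun]⟩
step 9: ⟨C=-2; E=∅; S={0↦2}; K=[subL(2) :: fun]⟩
step 10: ⟨C=(((λp. ((λv. v) q)) q) * ((λp. -3) q)); E={q↦1}; S={0↦2, 1↦4}; K=∅⟩
step 11: ⟨C=((λp. ((λv. v) q)) q); E={q↦1}; S={0↦2, 1↦4}; K=[mulR]⟩
step 12: ⟨C=(λp. ((λv. v) q)); E={q↦1}; S={0↦2, 1↦4}; K=[arg :: mulR]⟩
step 13: ⟨C=q; E={q↦1}; S={0↦2, 1↦4}; K=[fun :: mulR]⟩
step 14: ⟨C=((λv. v) q); E={p↦2, q↦1}; S={0↦2, 1↦4, 2↦4}; K=[mulR]⟩
step 15: ⟨C=(λv. v); E={p↦2, q↦1}; S={0↦2, 1↦4, 2↦4}; K=[arg :: mulR]⟩
step 16: ⟨C=q; E={p↦2, q↦1}; S={0↦2, 1↦4, 2↦4}; K=[fun :: mulR]⟩
step 17: ⟨C=v; E={v↦3, p↦2, q↦1}; S={0↦2, 1↦4, 2↦4, 3↦4}; K=[mulR]⟩
step 18: ⟨C=((λp. -3) q); E={q↦1}; S={0↦2, 1↦4, 2↦4, 3↦4}; K=[mulL(4)]⟩
step 19: ⟨C=(λp. -3); E={q↦1}; S={0↦2, 1↦4, 2↦4, 3↦4}; K=[arg :: mulL(4)]⟩
step 20: ⟨C=q; E={q↦1}; S={0↦2, 1↦4, 2↦4, 3↦4}; K=[fun :: mulL(4)]⟩
step 21: ⟨C=-3; E={p↦4, q↦1}; S={0↦2, 1↦4, 2↦4, 3↦4, 4↦4}; K=[mulL(4)]⟩
→ final value -12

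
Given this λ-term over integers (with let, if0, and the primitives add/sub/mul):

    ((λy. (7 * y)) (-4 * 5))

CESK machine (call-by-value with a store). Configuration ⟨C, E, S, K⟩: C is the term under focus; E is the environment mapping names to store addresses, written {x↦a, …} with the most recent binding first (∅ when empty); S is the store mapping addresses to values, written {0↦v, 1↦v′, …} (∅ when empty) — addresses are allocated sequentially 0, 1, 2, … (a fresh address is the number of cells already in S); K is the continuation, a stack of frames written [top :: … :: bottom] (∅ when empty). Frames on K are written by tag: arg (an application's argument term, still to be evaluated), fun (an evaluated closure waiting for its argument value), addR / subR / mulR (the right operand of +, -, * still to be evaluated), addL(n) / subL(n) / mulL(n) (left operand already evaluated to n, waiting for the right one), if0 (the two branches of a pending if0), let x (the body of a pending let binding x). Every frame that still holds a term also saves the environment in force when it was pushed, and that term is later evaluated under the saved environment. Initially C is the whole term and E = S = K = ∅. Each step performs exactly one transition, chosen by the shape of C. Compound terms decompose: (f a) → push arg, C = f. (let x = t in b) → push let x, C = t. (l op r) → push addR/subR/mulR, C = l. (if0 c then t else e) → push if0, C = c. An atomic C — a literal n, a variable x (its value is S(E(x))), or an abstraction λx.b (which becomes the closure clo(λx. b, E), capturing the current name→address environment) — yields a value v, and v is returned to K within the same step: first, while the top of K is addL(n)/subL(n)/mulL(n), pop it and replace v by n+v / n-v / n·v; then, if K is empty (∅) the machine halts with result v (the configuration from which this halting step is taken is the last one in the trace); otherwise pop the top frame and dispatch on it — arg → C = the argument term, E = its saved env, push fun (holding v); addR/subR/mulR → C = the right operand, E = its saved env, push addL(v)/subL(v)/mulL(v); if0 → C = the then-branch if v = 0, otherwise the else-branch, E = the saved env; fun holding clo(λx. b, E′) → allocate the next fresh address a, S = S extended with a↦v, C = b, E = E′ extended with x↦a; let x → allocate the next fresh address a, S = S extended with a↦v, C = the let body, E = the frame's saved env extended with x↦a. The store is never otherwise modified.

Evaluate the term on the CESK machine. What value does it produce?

t=0: ⟨C=((λy. (7 * y)) (-4 * 5)); E=∅; S=∅; K=∅⟩
t=1: ⟨C=(λy. (7 * y)); E=∅; S=∅; K=[arg]⟩
t=2: ⟨C=(-4 * 5); E=∅; S=∅; K=[fun]⟩
t=3: ⟨C=-4; E=∅; S=∅; K=[mulR :: fun]⟩
t=4: ⟨C=5; E=∅; S=∅; K=[mulL(-4) :: fun]⟩
t=5: ⟨C=(7 * y); E={y↦0}; S={0↦-20}; K=∅⟩
t=6: ⟨C=7; E={y↦0}; S={0↦-20}; K=[mulR]⟩
t=7: ⟨C=y; E={y↦0}; S={0↦-20}; K=[mulL(7)]⟩
→ final value -140

Answer: -140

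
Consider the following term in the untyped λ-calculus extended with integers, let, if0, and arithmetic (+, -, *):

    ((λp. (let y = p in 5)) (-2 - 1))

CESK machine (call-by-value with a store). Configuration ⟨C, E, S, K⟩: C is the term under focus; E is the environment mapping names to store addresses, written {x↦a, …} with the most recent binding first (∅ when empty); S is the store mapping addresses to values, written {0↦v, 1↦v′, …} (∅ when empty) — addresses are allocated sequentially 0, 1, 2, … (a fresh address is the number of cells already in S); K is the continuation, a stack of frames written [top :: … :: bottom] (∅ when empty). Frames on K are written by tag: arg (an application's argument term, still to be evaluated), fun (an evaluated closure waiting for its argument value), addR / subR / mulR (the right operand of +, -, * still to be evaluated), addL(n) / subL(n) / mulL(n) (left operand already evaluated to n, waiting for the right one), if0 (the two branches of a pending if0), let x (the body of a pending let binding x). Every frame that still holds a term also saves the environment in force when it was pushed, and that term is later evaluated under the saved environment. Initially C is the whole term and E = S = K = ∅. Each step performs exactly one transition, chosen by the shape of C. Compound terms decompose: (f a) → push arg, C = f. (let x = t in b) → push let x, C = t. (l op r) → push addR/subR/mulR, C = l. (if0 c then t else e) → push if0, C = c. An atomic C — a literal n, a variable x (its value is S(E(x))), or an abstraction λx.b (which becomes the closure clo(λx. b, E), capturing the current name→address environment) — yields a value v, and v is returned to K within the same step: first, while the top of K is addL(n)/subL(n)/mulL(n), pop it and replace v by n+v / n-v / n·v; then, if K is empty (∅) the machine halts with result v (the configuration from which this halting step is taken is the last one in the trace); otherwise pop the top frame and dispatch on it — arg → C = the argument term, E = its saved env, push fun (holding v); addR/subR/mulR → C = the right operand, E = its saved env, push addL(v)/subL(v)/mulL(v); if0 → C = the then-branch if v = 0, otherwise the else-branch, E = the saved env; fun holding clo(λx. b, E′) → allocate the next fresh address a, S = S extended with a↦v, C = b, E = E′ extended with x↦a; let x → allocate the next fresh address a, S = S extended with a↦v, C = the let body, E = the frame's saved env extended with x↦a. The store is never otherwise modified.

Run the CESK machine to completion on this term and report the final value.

Answer: 5

Machine steps:
t=0: ⟨C=((λp. (let y = p in 5)) (-2 - 1)); E=∅; S=∅; K=∅⟩
t=1: ⟨C=(λp. (let y = p in 5)); E=∅; S=∅; K=[arg]⟩
t=2: ⟨C=(-2 - 1); E=∅; S=∅; K=[fun]⟩
t=3: ⟨C=-2; E=∅; S=∅; K=[subR :: fun]⟩
t=4: ⟨C=1; E=∅; S=∅; K=[subL(-2) :: fun]⟩
t=5: ⟨C=(let y = p in 5); E={p↦0}; S={0↦-3}; K=∅⟩
t=6: ⟨C=p; E={p↦0}; S={0↦-3}; K=[let y]⟩
t=7: ⟨C=5; E={y↦1, p↦0}; S={0↦-3, 1↦-3}; K=∅⟩
→ final value 5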